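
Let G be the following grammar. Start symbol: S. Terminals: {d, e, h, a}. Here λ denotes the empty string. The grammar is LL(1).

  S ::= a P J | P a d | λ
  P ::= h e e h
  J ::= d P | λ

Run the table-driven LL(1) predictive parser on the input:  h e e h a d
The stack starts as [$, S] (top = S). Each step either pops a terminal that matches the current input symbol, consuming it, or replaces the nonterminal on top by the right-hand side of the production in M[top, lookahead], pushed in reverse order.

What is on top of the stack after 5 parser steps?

h

step 1: stack=$ S  input=h e e h a d $  — expand S ::= P a d
step 2: stack=$ d a P  input=h e e h a d $  — expand P ::= h e e h
step 3: stack=$ d a h e e h  input=h e e h a d $  — match h
step 4: stack=$ d a h e e  input=e e h a d $  — match e
step 5: stack=$ d a h e  input=e h a d $  — match e
Stack after step 5: $ d a h (top = h).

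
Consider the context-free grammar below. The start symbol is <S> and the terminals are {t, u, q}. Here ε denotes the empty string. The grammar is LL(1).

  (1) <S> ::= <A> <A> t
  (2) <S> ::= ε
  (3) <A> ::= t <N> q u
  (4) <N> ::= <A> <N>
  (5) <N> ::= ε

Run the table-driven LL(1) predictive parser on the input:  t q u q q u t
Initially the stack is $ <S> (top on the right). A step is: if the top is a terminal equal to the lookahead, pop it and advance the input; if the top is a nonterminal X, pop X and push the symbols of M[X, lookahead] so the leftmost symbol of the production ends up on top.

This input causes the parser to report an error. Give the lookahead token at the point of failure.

q

     Stack              Input            Action
  1  $ <S>              t q u q q u t $  expand <S> ::= <A> <A> t
  2  $ t <A> <A>        t q u q q u t $  expand <A> ::= t <N> q u
  3  $ t <A> u q <N> t  t q u q q u t $  match t
  4  $ t <A> u q <N>    q u q q u t $    expand <N> ::= ε
  5  $ t <A> u q        q u q q u t $    match q
  6  $ t <A> u          u q q u t $      match u
  7  $ t <A>            q q u t $        error: M[<A>, q] is empty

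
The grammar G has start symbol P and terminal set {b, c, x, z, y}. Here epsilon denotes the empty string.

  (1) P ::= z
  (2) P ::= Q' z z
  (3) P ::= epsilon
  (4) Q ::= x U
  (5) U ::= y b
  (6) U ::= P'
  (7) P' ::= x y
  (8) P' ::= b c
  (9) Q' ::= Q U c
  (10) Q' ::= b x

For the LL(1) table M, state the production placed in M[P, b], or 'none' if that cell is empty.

FIRST(Q) = {x}
FIRST(P') = {b, x}
FIRST(U) = {b, x, y}  (via P')
FIRST(Q') = {b, x}  (via Q U c)
FIRST(P) = {epsilon, b, x, z}  (via Q' z z)
FOLLOW(P) includes $ since P is the start symbol.
FOLLOW(P): P appears on no right-hand side. Thus FOLLOW(P) = {$}.
For P ::= z: FIRST(z) = {z}, so it goes in M[P, t] for t ∈ {z}.
For P ::= Q' z z: FIRST(Q' z z) = {b, x}, so it goes in M[P, t] for t ∈ {b, x}.
For P ::= epsilon: FIRST(epsilon) = {epsilon}, so it goes in M[P, t] for t ∈ {}; since epsilon ∈ FIRST, also for every t ∈ FOLLOW(P) = {$}.

P ::= Q' z z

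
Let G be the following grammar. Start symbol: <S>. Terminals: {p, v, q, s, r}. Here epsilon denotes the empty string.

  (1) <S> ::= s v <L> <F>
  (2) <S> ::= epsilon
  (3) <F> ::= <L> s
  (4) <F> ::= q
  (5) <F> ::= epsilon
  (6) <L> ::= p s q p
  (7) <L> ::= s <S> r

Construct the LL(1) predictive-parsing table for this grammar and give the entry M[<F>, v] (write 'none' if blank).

FIRST(<S>): from <S>::=s v <L> <F> we get {s}; from <S>::=epsilon we get {epsilon}. So FIRST(<S>) = {epsilon, s}.
FIRST(<L>): from <L>::=p s q p we get {p}; from <L>::=s <S> r we get {s}. So FIRST(<L>) = {p, s}.
FIRST(<F>): from <F>::=<L> s we get {p, s}; from <F>::=q we get {q}; from <F>::=epsilon we get {epsilon}. So FIRST(<F>) = {epsilon, p, q, s}.
FOLLOW(<S>) includes $ since <S> is the start symbol.
FOLLOW(<S>): in <L>::=s <S> r, <S> is followed by r with FIRST {r}. Thus FOLLOW(<S>) = {$, r}.
FOLLOW(<F>): in <S>::=s v <L> <F>, the suffix after <F> is empty, so FOLLOW(<F>) ⊇ FOLLOW(<S>) = {$, r}. Thus FOLLOW(<F>) = {$, r}.
For <F> ::= <L> s: FIRST(<L> s) = {p, s}, so it goes in M[<F>, t] for t ∈ {p, s}.
For <F> ::= q: FIRST(q) = {q}, so it goes in M[<F>, t] for t ∈ {q}.
For <F> ::= epsilon: FIRST(epsilon) = {epsilon}, so it goes in M[<F>, t] for t ∈ {}; since epsilon ∈ FIRST, also for every t ∈ FOLLOW(<F>) = {$, r}.
None of these place a production in M[<F>, v].

none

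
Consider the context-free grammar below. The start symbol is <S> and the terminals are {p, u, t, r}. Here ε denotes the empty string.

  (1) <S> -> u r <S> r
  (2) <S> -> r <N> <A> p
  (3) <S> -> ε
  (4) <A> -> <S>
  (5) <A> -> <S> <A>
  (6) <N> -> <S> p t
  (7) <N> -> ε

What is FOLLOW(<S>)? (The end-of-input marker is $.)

FIRST(<S>) = {ε, r, u}
FIRST(<A>) = {ε, r, u}  (via <S>, <S> <A>)
FIRST(<N>) = {ε, p, r, u}  (via <S> p t)
FOLLOW(<S>) includes $ since <S> is the start symbol.
FOLLOW(<A>): in <S>->r <N> <A> p, <A> is followed by p with FIRST {p}; in <A>-><S> <A>, the suffix after <A> is empty (adds nothing new). Thus FOLLOW(<A>) = {p}.
FOLLOW(<S>): in <S>->u r <S> r, <S> is followed by r with FIRST {r}; in <A>-><S>, the suffix after <S> is empty, so FOLLOW(<S>) ⊇ FOLLOW(<A>) = {p}; in <A>-><S> <A>, <S> is followed by <A> with FIRST {ε, r, u}; in <A>-><S> <A>, the suffix after <S> is nullable, so FOLLOW(<S>) ⊇ FOLLOW(<A>) = {p}; in <N>-><S> p t, <S> is followed by p t with FIRST {p}. Thus FOLLOW(<S>) = {$, p, r, u}.
FOLLOW(<N>): in <S>->r <N> <A> p, <N> is followed by <A> p with FIRST {p, r, u}. Thus FOLLOW(<N>) = {p, r, u}.

{$, p, r, u}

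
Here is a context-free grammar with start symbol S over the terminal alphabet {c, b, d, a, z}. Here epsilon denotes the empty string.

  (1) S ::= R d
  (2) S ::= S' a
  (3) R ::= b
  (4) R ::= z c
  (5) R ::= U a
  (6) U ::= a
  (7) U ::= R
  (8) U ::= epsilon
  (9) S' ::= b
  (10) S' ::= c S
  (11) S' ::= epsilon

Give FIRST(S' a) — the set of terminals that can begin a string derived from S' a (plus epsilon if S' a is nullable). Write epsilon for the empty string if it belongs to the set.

{a, b, c}

FIRST(S'): from S'::=b we get {b}; from S'::=c S we get {c}; from S'::=epsilon we get {epsilon}. So FIRST(S') = {epsilon, b, c}.
FIRST(S): from S::=R d we get {a, b, z}; from S::=S' a we get {a, b, c}. So FIRST(S) = {a, b, c, z}.
FIRST(R): from R::=b we get {b}; from R::=z c we get {z}; from R::=U a we get {a, b, z}. So FIRST(R) = {a, b, z}.
FIRST(U): from U::=a we get {a}; from U::=R we get {a, b, z}; from U::=epsilon we get {epsilon}. So FIRST(U) = {epsilon, a, b, z}.
FIRST(S' a): take FIRST of each symbol in turn, carrying on past any symbol whose FIRST contains epsilon; result {a, b, c}.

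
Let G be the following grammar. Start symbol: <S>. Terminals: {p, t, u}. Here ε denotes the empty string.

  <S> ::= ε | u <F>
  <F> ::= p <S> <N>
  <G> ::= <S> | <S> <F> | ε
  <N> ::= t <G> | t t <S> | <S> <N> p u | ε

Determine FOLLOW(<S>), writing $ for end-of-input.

FIRST(<S>) = {ε, u}
FIRST(<F>) = {p}
FIRST(<G>) = {ε, p, u}  (via <S>, <S> <F>)
FIRST(<N>) = {ε, p, t, u}  (via <S> <N> p u)
FOLLOW(<S>) includes $ since <S> is the start symbol.
FOLLOW(<S>): in <F>::=p <S> <N>, <S> is followed by <N> with FIRST {ε, p, t, u}; in <F>::=p <S> <N>, the suffix after <S> is nullable, so FOLLOW(<S>) ⊇ FOLLOW(<F>) = {$, p, t, u}; in <G>::=<S>, the suffix after <S> is empty, so FOLLOW(<S>) ⊇ FOLLOW(<G>) = {$, p, t, u}; in <G>::=<S> <F>, <S> is followed by <F> with FIRST {p}; in <N>::=t t <S>, the suffix after <S> is empty, so FOLLOW(<S>) ⊇ FOLLOW(<N>) = {$, p, t, u}; in <N>::=<S> <N> p u, <S> is followed by <N> p u with FIRST {p, t, u}. Thus FOLLOW(<S>) = {$, p, t, u}.
FOLLOW(<F>): in <S>::=u <F>, the suffix after <F> is empty, so FOLLOW(<F>) ⊇ FOLLOW(<S>) = {$, p, t, u}; in <G>::=<S> <F>, the suffix after <F> is empty, so FOLLOW(<F>) ⊇ FOLLOW(<G>) = {$, p, t, u}. Thus FOLLOW(<F>) = {$, p, t, u}.
FOLLOW(<N>): in <F>::=p <S> <N>, the suffix after <N> is empty, so FOLLOW(<N>) ⊇ FOLLOW(<F>) = {$, p, t, u}; in <N>::=<S> <N> p u, <N> is followed by p u with FIRST {p}. Thus FOLLOW(<N>) = {$, p, t, u}.
FOLLOW(<G>): in <N>::=t <G>, the suffix after <G> is empty, so FOLLOW(<G>) ⊇ FOLLOW(<N>) = {$, p, t, u}. Thus FOLLOW(<G>) = {$, p, t, u}.

{$, p, t, u}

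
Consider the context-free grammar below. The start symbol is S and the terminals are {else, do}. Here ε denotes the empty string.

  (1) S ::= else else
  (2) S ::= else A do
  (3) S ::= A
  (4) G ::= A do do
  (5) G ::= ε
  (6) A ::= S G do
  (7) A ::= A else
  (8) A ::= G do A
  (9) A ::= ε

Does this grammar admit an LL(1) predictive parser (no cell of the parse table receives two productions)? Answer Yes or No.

No

FIRST(S) = {ε, do, else}
FIRST(G) = {ε, do, else}
FIRST(A) = {ε, do, else}
FOLLOW(S) = {$, do, else}
FOLLOW(G) = {do}
FOLLOW(A) = {$, do, else}
Cell M[A, do] receives both A ::= S G do and A ::= A else and A ::= G do A and A ::= ε — the grammar is not LL(1).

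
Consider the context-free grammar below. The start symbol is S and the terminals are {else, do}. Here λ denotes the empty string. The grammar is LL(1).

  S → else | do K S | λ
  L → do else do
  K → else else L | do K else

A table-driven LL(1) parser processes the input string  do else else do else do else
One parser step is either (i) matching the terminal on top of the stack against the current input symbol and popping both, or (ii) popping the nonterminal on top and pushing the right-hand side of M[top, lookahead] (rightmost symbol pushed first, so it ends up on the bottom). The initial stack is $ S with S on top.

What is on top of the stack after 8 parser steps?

step 1: stack=$ S  input=do else else do else do else $  — expand S → do K S
step 2: stack=$ S K do  input=do else else do else do else $  — match do
step 3: stack=$ S K  input=else else do else do else $  — expand K → else else L
step 4: stack=$ S L else else  input=else else do else do else $  — match else
step 5: stack=$ S L else  input=else do else do else $  — match else
step 6: stack=$ S L  input=do else do else $  — expand L → do else do
step 7: stack=$ S do else do  input=do else do else $  — match do
step 8: stack=$ S do else  input=else do else $  — match else
Stack after step 8: $ S do (top = do).

do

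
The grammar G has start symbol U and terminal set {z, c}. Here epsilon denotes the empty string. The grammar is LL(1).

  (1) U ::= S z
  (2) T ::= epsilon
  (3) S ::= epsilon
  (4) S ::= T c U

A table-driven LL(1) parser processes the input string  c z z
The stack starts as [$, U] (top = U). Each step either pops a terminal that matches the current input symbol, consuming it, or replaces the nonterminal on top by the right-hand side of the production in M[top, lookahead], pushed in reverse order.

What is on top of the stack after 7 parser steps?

z

step 1: stack=$ U  input=c z z $  — expand U ::= S z
step 2: stack=$ z S  input=c z z $  — expand S ::= T c U
step 3: stack=$ z U c T  input=c z z $  — expand T ::= epsilon
step 4: stack=$ z U c  input=c z z $  — match c
step 5: stack=$ z U  input=z z $  — expand U ::= S z
step 6: stack=$ z z S  input=z z $  — expand S ::= epsilon
step 7: stack=$ z z  input=z z $  — match z
Stack after step 7: $ z (top = z).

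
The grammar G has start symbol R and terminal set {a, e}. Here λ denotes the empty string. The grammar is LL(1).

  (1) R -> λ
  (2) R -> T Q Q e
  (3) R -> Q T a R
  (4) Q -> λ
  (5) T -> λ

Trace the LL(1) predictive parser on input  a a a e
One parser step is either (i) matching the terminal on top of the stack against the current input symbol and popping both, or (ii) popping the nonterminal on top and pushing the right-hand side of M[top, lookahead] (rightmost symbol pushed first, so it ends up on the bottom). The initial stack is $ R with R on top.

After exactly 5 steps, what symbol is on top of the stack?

Q

step 1: stack=$ R  input=a a a e $  — expand R -> Q T a R
step 2: stack=$ R a T Q  input=a a a e $  — expand Q -> λ
step 3: stack=$ R a T  input=a a a e $  — expand T -> λ
step 4: stack=$ R a  input=a a a e $  — match a
step 5: stack=$ R  input=a a e $  — expand R -> Q T a R
Stack after step 5: $ R a T Q (top = Q).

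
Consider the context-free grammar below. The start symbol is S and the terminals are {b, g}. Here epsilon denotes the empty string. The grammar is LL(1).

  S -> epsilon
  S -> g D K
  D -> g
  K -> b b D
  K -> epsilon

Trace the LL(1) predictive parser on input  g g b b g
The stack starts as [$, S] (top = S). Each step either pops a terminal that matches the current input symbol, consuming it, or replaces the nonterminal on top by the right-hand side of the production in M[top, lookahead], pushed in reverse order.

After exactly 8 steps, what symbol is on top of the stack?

     Stack    Input        Action
  1  $ S      g g b b g $  expand S -> g D K
  2  $ K D g  g g b b g $  match g
  3  $ K D    g b b g $    expand D -> g
  4  $ K g    g b b g $    match g
  5  $ K      b b g $      expand K -> b b D
  6  $ D b b  b b g $      match b
  7  $ D b    b g $        match b
  8  $ D      g $          expand D -> g
Stack after step 8: $ g (top = g).

g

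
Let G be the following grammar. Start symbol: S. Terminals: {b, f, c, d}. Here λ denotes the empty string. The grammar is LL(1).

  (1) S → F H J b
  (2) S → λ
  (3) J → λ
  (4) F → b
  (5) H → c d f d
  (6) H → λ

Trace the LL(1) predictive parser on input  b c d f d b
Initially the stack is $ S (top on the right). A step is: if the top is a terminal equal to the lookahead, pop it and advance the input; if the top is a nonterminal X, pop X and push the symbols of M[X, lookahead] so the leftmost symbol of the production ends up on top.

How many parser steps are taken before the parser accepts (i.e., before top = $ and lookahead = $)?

10

step 1: stack=$ S  input=b c d f d b $  — expand S → F H J b
step 2: stack=$ b J H F  input=b c d f d b $  — expand F → b
step 3: stack=$ b J H b  input=b c d f d b $  — match b
step 4: stack=$ b J H  input=c d f d b $  — expand H → c d f d
step 5: stack=$ b J d f d c  input=c d f d b $  — match c
step 6: stack=$ b J d f d  input=d f d b $  — match d
step 7: stack=$ b J d f  input=f d b $  — match f
step 8: stack=$ b J d  input=d b $  — match d
step 9: stack=$ b J  input=b $  — expand J → λ
step 10: stack=$ b  input=b $  — match b
Accept reached after 10 steps.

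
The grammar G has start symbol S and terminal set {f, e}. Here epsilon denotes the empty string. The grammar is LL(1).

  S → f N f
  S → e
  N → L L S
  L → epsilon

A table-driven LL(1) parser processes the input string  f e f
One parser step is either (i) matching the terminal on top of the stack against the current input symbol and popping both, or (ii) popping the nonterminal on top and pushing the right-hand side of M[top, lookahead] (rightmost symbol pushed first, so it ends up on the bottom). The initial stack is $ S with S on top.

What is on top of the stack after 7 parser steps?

step 1: stack=$ S  input=f e f $  — expand S → f N f
step 2: stack=$ f N f  input=f e f $  — match f
step 3: stack=$ f N  input=e f $  — expand N → L L S
step 4: stack=$ f S L L  input=e f $  — expand L → epsilon
step 5: stack=$ f S L  input=e f $  — expand L → epsilon
step 6: stack=$ f S  input=e f $  — expand S → e
step 7: stack=$ f e  input=e f $  — match e
Stack after step 7: $ f (top = f).

f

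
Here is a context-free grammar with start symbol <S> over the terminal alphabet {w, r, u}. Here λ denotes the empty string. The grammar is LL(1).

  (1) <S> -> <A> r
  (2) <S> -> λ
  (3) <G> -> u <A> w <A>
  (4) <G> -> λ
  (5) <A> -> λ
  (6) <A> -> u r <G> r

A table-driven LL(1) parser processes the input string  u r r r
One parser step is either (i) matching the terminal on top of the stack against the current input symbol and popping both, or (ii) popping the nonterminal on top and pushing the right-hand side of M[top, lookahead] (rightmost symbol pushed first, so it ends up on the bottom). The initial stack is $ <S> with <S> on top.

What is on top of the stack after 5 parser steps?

r

step 1: stack=$ <S>  input=u r r r $  — expand <S> -> <A> r
step 2: stack=$ r <A>  input=u r r r $  — expand <A> -> u r <G> r
step 3: stack=$ r r <G> r u  input=u r r r $  — match u
step 4: stack=$ r r <G> r  input=r r r $  — match r
step 5: stack=$ r r <G>  input=r r $  — expand <G> -> λ
Stack after step 5: $ r r (top = r).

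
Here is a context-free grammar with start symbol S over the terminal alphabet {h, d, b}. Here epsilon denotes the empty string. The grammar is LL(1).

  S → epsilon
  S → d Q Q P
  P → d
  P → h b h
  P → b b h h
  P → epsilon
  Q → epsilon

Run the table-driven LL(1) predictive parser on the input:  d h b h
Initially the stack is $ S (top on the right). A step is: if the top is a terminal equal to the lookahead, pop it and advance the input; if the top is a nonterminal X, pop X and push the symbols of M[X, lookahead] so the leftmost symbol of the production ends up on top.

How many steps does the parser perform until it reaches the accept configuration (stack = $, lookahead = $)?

     Stack      Input      Action
  1  $ S        d h b h $  expand S → d Q Q P
  2  $ P Q Q d  d h b h $  match d
  3  $ P Q Q    h b h $    expand Q → epsilon
  4  $ P Q      h b h $    expand Q → epsilon
  5  $ P        h b h $    expand P → h b h
  6  $ h b h    h b h $    match h
  7  $ h b      b h $      match b
  8  $ h        h $        match h
Accept reached after 8 steps.

8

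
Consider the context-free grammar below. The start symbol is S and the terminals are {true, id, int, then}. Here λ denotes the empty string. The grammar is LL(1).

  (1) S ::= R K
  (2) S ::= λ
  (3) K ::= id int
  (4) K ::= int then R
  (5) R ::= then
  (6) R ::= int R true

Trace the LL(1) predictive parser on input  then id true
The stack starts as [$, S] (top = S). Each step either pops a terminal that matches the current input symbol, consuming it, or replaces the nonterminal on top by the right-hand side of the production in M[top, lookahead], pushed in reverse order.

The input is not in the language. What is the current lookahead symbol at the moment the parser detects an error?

true

step 1: stack=$ S  input=then id true $  — expand S ::= R K
step 2: stack=$ K R  input=then id true $  — expand R ::= then
step 3: stack=$ K then  input=then id true $  — match then
step 4: stack=$ K  input=id true $  — expand K ::= id int
step 5: stack=$ int id  input=id true $  — match id
step 6: stack=$ int  input=true $  — error: top is terminal int but lookahead is true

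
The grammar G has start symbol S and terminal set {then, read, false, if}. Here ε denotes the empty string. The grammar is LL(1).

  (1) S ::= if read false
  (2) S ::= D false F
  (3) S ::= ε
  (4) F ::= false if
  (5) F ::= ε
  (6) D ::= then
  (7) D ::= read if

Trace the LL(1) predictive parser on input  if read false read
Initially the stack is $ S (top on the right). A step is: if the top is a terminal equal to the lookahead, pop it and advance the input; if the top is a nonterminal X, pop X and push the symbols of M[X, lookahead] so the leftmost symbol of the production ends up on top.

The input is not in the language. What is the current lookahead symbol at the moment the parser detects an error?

step 1: stack=$ S  input=if read false read $  — expand S ::= if read false
step 2: stack=$ false read if  input=if read false read $  — match if
step 3: stack=$ false read  input=read false read $  — match read
step 4: stack=$ false  input=false read $  — match false
step 5: stack=$  input=read $  — error: stack empty but input remains

read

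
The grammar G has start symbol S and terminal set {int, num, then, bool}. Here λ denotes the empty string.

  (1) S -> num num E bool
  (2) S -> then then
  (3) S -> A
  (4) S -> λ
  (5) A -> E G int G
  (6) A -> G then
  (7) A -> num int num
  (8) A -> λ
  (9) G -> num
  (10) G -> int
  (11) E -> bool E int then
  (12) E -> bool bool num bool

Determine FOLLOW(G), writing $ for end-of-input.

{$, int, then}

FIRST(G): from G->num we get {num}; from G->int we get {int}. So FIRST(G) = {int, num}.
FIRST(E): from E->bool E int then we get {bool}; from E->bool bool num bool we get {bool}. So FIRST(E) = {bool}.
FIRST(A): from A->E G int G we get {bool}; from A->G then we get {int, num}; from A->num int num we get {num}; from A->λ we get {λ}. So FIRST(A) = {λ, bool, int, num}.
FIRST(S): from S->num num E bool we get {num}; from S->then then we get {then}; from S->A we get {λ, bool, int, num}; from S->λ we get {λ}. So FIRST(S) = {λ, bool, int, num, then}.
FOLLOW(S) includes $ since S is the start symbol.
FOLLOW(S): S appears on no right-hand side. Thus FOLLOW(S) = {$}.
FOLLOW(A): in S->A, the suffix after A is empty, so FOLLOW(A) ⊇ FOLLOW(S) = {$}. Thus FOLLOW(A) = {$}.
FOLLOW(G): in A->E G int G (occurrence 1), G is followed by int G with FIRST {int}; in A->E G int G (occurrence 2), the suffix after G is empty, so FOLLOW(G) ⊇ FOLLOW(A) = {$}; in A->G then, G is followed by then with FIRST {then}. Thus FOLLOW(G) = {$, int, then}.
FOLLOW(E): in S->num num E bool, E is followed by bool with FIRST {bool}; in A->E G int G, E is followed by G int G with FIRST {int, num}; in E->bool E int then, E is followed by int then with FIRST {int}. Thus FOLLOW(E) = {bool, int, num}.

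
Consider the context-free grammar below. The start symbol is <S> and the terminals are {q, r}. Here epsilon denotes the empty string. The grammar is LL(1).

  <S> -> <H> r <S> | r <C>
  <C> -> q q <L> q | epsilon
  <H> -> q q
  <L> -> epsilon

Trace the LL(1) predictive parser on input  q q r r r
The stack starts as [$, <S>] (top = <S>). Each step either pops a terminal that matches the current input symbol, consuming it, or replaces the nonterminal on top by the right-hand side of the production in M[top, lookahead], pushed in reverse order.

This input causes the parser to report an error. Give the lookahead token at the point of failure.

step 1: stack=$ <S>  input=q q r r r $  — expand <S> -> <H> r <S>
step 2: stack=$ <S> r <H>  input=q q r r r $  — expand <H> -> q q
step 3: stack=$ <S> r q q  input=q q r r r $  — match q
step 4: stack=$ <S> r q  input=q r r r $  — match q
step 5: stack=$ <S> r  input=r r r $  — match r
step 6: stack=$ <S>  input=r r $  — expand <S> -> r <C>
step 7: stack=$ <C> r  input=r r $  — match r
step 8: stack=$ <C>  input=r $  — error: M[<C>, r] is empty

r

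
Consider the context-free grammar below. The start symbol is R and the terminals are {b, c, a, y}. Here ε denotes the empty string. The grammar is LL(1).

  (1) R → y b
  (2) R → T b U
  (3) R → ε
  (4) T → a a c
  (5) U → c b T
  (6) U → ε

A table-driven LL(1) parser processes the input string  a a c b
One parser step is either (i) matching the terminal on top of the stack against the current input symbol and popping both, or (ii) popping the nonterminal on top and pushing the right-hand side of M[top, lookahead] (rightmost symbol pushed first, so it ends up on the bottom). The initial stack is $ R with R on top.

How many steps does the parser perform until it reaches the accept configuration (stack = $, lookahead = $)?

     Stack        Input      Action
  1  $ R          a a c b $  expand R → T b U
  2  $ U b T      a a c b $  expand T → a a c
  3  $ U b c a a  a a c b $  match a
  4  $ U b c a    a c b $    match a
  5  $ U b c      c b $      match c
  6  $ U b        b $        match b
  7  $ U          $          expand U → ε
Accept reached after 7 steps.

7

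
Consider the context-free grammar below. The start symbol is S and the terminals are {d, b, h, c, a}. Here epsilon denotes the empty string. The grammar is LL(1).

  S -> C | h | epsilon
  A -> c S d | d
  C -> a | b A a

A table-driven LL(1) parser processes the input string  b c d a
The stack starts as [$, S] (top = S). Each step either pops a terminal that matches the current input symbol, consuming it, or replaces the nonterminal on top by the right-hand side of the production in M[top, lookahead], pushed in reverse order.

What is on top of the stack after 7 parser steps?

a

step 1: stack=$ S  input=b c d a $  — expand S -> C
step 2: stack=$ C  input=b c d a $  — expand C -> b A a
step 3: stack=$ a A b  input=b c d a $  — match b
step 4: stack=$ a A  input=c d a $  — expand A -> c S d
step 5: stack=$ a d S c  input=c d a $  — match c
step 6: stack=$ a d S  input=d a $  — expand S -> epsilon
step 7: stack=$ a d  input=d a $  — match d
Stack after step 7: $ a (top = a).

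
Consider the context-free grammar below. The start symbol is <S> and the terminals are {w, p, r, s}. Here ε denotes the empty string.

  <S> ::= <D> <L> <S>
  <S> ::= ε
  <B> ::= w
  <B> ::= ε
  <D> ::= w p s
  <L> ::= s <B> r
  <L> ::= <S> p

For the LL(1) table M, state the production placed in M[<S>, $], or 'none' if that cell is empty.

<S> ::= ε

FIRST(<B>): from <B>::=w we get {w}; from <B>::=ε we get {ε}. So FIRST(<B>) = {ε, w}.
FIRST(<D>): from <D>::=w p s we get {w}. So FIRST(<D>) = {w}.
FIRST(<S>): from <S>::=<D> <L> <S> we get {w}; from <S>::=ε we get {ε}. So FIRST(<S>) = {ε, w}.
FIRST(<L>): from <L>::=s <B> r we get {s}; from <L>::=<S> p we get {p, w}. So FIRST(<L>) = {p, s, w}.
FOLLOW(<S>) includes $ since <S> is the start symbol.
FOLLOW(<S>): in <S>::=<D> <L> <S>, the suffix after <S> is empty (adds nothing new); in <L>::=<S> p, <S> is followed by p with FIRST {p}. Thus FOLLOW(<S>) = {$, p}.
For <S> ::= <D> <L> <S>: FIRST(<D> <L> <S>) = {w}, so it goes in M[<S>, t] for t ∈ {w}.
For <S> ::= ε: FIRST(ε) = {ε}, so it goes in M[<S>, t] for t ∈ {}; since ε ∈ FIRST, also for every t ∈ FOLLOW(<S>) = {$, p}.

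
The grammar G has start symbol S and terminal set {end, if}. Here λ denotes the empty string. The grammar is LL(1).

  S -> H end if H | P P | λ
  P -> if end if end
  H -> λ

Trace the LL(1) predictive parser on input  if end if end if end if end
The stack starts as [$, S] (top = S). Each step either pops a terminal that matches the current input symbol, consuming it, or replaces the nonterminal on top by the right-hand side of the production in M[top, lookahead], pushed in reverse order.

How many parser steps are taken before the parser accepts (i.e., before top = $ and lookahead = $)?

step 1: stack=$ S  input=if end if end if end if end $  — expand S -> P P
step 2: stack=$ P P  input=if end if end if end if end $  — expand P -> if end if end
step 3: stack=$ P end if end if  input=if end if end if end if end $  — match if
step 4: stack=$ P end if end  input=end if end if end if end $  — match end
step 5: stack=$ P end if  input=if end if end if end $  — match if
step 6: stack=$ P end  input=end if end if end $  — match end
step 7: stack=$ P  input=if end if end $  — expand P -> if end if end
step 8: stack=$ end if end if  input=if end if end $  — match if
step 9: stack=$ end if end  input=end if end $  — match end
step 10: stack=$ end if  input=if end $  — match if
step 11: stack=$ end  input=end $  — match end
Accept reached after 11 steps.

11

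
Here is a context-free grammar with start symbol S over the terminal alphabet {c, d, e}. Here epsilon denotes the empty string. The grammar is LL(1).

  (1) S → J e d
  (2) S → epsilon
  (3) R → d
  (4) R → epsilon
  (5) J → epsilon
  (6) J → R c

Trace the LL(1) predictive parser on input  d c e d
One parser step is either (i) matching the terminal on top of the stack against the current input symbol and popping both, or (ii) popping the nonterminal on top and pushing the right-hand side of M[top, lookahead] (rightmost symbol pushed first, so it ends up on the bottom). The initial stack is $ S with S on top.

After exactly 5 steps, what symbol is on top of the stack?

e

step 1: stack=$ S  input=d c e d $  — expand S → J e d
step 2: stack=$ d e J  input=d c e d $  — expand J → R c
step 3: stack=$ d e c R  input=d c e d $  — expand R → d
step 4: stack=$ d e c d  input=d c e d $  — match d
step 5: stack=$ d e c  input=c e d $  — match c
Stack after step 5: $ d e (top = e).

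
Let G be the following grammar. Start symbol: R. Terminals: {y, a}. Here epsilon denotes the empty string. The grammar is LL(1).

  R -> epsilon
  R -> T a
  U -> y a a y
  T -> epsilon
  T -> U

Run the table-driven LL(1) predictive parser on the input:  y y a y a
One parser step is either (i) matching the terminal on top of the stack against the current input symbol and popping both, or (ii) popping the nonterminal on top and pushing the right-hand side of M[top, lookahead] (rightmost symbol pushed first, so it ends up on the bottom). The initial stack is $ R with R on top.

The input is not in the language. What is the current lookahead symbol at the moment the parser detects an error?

y

step 1: stack=$ R  input=y y a y a $  — expand R -> T a
step 2: stack=$ a T  input=y y a y a $  — expand T -> U
step 3: stack=$ a U  input=y y a y a $  — expand U -> y a a y
step 4: stack=$ a y a a y  input=y y a y a $  — match y
step 5: stack=$ a y a a  input=y a y a $  — error: top is terminal a but lookahead is y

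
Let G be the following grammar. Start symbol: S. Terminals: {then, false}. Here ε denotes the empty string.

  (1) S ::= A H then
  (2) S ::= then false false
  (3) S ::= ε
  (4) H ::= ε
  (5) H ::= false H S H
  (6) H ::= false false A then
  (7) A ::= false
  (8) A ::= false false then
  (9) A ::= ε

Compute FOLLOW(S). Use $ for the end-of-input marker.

{$, false, then}

FIRST(H): from H::=ε we get {ε}; from H::=false H S H we get {false}; from H::=false false A then we get {false}. So FIRST(H) = {ε, false}.
FIRST(A): from A::=false we get {false}; from A::=false false then we get {false}; from A::=ε we get {ε}. So FIRST(A) = {ε, false}.
FIRST(S): from S::=A H then we get {false, then}; from S::=then false false we get {then}; from S::=ε we get {ε}. So FIRST(S) = {ε, false, then}.
FOLLOW(S) includes $ since S is the start symbol.
FOLLOW(H): in S::=A H then, H is followed by then with FIRST {then}; in H::=false H S H (occurrence 1), H is followed by S H with FIRST {ε, false, then}; in H::=false H S H (occurrence 1), the suffix after H is nullable (adds nothing new); in H::=false H S H (occurrence 2), the suffix after H is empty (adds nothing new). Thus FOLLOW(H) = {false, then}.
FOLLOW(S): in H::=false H S H, S is followed by H with FIRST {ε, false}; in H::=false H S H, the suffix after S is nullable, so FOLLOW(S) ⊇ FOLLOW(H) = {false, then}. Thus FOLLOW(S) = {$, false, then}.
FOLLOW(A): in S::=A H then, A is followed by H then with FIRST {false, then}; in H::=false false A then, A is followed by then with FIRST {then}. Thus FOLLOW(A) = {false, then}.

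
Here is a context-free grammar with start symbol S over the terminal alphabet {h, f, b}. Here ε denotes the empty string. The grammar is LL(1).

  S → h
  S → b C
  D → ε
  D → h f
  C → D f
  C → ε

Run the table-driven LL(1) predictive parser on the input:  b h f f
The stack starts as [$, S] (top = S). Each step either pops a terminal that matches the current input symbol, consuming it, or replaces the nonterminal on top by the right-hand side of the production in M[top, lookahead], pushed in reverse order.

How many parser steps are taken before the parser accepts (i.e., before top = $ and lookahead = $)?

     Stack    Input      Action
  1  $ S      b h f f $  expand S → b C
  2  $ C b    b h f f $  match b
  3  $ C      h f f $    expand C → D f
  4  $ f D    h f f $    expand D → h f
  5  $ f f h  h f f $    match h
  6  $ f f    f f $      match f
  7  $ f      f $        match f
Accept reached after 7 steps.

7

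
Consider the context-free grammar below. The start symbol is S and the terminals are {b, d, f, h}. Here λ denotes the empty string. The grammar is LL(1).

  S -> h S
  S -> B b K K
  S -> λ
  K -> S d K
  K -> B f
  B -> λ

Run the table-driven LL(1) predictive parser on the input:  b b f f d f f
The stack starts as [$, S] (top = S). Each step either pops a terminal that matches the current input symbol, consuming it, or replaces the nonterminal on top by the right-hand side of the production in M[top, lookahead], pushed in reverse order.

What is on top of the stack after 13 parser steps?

step 1: stack=$ S  input=b b f f d f f $  — expand S -> B b K K
step 2: stack=$ K K b B  input=b b f f d f f $  — expand B -> λ
step 3: stack=$ K K b  input=b b f f d f f $  — match b
step 4: stack=$ K K  input=b f f d f f $  — expand K -> S d K
step 5: stack=$ K K d S  input=b f f d f f $  — expand S -> B b K K
step 6: stack=$ K K d K K b B  input=b f f d f f $  — expand B -> λ
step 7: stack=$ K K d K K b  input=b f f d f f $  — match b
step 8: stack=$ K K d K K  input=f f d f f $  — expand K -> B f
step 9: stack=$ K K d K f B  input=f f d f f $  — expand B -> λ
step 10: stack=$ K K d K f  input=f f d f f $  — match f
step 11: stack=$ K K d K  input=f d f f $  — expand K -> B f
step 12: stack=$ K K d f B  input=f d f f $  — expand B -> λ
step 13: stack=$ K K d f  input=f d f f $  — match f
Stack after step 13: $ K K d (top = d).

d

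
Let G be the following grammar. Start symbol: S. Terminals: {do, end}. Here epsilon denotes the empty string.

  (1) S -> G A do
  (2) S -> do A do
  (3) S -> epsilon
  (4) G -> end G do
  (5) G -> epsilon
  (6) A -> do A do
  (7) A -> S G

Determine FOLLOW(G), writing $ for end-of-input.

FIRST(G): from G->end G do we get {end}; from G->epsilon we get {epsilon}. So FIRST(G) = {epsilon, end}.
FIRST(S): from S->G A do we get {do, end}; from S->do A do we get {do}; from S->epsilon we get {epsilon}. So FIRST(S) = {epsilon, do, end}.
FIRST(A): from A->do A do we get {do}; from A->S G we get {epsilon, do, end}. So FIRST(A) = {epsilon, do, end}.
FOLLOW(S) includes $ since S is the start symbol.
FOLLOW(A): in S->G A do, A is followed by do with FIRST {do}; in S->do A do, A is followed by do with FIRST {do}; in A->do A do, A is followed by do with FIRST {do}. Thus FOLLOW(A) = {do}.
FOLLOW(S): in A->S G, S is followed by G with FIRST {epsilon, end}; in A->S G, the suffix after S is nullable, so FOLLOW(S) ⊇ FOLLOW(A) = {do}. Thus FOLLOW(S) = {$, do, end}.
FOLLOW(G): in S->G A do, G is followed by A do with FIRST {do, end}; in G->end G do, G is followed by do with FIRST {do}; in A->S G, the suffix after G is empty, so FOLLOW(G) ⊇ FOLLOW(A) = {do}. Thus FOLLOW(G) = {do, end}.

{do, end}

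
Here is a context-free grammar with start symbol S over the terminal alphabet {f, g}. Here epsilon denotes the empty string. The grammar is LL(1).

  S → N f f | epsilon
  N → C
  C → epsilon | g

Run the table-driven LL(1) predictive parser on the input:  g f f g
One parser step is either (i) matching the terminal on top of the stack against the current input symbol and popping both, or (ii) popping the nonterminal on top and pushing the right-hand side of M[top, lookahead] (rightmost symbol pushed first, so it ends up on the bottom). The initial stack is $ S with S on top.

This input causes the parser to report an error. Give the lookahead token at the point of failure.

g

step 1: stack=$ S  input=g f f g $  — expand S → N f f
step 2: stack=$ f f N  input=g f f g $  — expand N → C
step 3: stack=$ f f C  input=g f f g $  — expand C → g
step 4: stack=$ f f g  input=g f f g $  — match g
step 5: stack=$ f f  input=f f g $  — match f
step 6: stack=$ f  input=f g $  — match f
step 7: stack=$  input=g $  — error: stack empty but input remains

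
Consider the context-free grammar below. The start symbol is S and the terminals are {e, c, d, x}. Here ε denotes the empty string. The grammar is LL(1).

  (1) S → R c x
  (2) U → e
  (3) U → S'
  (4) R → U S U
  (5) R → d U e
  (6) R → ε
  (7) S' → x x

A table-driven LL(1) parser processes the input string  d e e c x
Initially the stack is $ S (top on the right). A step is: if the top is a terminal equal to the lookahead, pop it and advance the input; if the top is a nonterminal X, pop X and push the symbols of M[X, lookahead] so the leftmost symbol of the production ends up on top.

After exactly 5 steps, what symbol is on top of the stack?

     Stack        Input        Action
  1  $ S          d e e c x $  expand S → R c x
  2  $ x c R      d e e c x $  expand R → d U e
  3  $ x c e U d  d e e c x $  match d
  4  $ x c e U    e e c x $    expand U → e
  5  $ x c e e    e e c x $    match e
Stack after step 5: $ x c e (top = e).

e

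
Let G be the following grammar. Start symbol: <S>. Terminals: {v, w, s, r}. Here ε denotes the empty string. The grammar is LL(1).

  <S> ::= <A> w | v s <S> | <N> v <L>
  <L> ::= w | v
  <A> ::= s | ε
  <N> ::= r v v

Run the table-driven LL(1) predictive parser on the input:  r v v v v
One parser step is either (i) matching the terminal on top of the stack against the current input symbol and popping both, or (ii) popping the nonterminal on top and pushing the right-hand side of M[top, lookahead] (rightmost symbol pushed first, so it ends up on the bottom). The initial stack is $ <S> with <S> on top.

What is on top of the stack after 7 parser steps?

     Stack          Input        Action
  1  $ <S>          r v v v v $  expand <S> ::= <N> v <L>
  2  $ <L> v <N>    r v v v v $  expand <N> ::= r v v
  3  $ <L> v v v r  r v v v v $  match r
  4  $ <L> v v v    v v v v $    match v
  5  $ <L> v v      v v v $      match v
  6  $ <L> v        v v $        match v
  7  $ <L>          v $          expand <L> ::= v
Stack after step 7: $ v (top = v).

v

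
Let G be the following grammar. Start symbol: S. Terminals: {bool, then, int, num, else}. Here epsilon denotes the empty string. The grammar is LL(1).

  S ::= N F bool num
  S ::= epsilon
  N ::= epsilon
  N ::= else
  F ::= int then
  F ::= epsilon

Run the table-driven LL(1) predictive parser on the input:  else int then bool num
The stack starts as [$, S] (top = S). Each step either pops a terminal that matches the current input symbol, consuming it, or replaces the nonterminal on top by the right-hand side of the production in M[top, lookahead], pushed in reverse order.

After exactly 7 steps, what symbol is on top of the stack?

     Stack                Input                     Action
  1  $ S                  else int then bool num $  expand S ::= N F bool num
  2  $ num bool F N       else int then bool num $  expand N ::= else
  3  $ num bool F else    else int then bool num $  match else
  4  $ num bool F         int then bool num $       expand F ::= int then
  5  $ num bool then int  int then bool num $       match int
  6  $ num bool then      then bool num $           match then
  7  $ num bool           bool num $                match bool
Stack after step 7: $ num (top = num).

num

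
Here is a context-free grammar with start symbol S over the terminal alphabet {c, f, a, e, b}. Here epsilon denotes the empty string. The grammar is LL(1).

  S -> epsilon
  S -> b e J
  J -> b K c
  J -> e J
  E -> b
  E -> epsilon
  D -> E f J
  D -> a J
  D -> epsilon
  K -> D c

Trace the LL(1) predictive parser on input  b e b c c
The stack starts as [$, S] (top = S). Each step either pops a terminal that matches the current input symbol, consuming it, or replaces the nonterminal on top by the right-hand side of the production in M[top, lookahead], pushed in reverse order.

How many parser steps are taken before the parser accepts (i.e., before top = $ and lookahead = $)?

     Stack    Input        Action
  1  $ S      b e b c c $  expand S -> b e J
  2  $ J e b  b e b c c $  match b
  3  $ J e    e b c c $    match e
  4  $ J      b c c $      expand J -> b K c
  5  $ c K b  b c c $      match b
  6  $ c K    c c $        expand K -> D c
  7  $ c c D  c c $        expand D -> epsilon
  8  $ c c    c c $        match c
  9  $ c      c $          match c
Accept reached after 9 steps.

9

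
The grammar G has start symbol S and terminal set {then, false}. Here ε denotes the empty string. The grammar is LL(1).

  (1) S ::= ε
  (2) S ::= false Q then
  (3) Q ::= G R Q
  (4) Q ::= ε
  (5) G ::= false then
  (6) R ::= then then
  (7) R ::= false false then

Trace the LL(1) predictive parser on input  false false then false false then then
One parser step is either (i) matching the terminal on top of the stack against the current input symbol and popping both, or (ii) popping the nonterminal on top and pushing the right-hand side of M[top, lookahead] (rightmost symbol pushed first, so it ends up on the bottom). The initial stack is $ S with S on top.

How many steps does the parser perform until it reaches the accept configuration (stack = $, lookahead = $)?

      Stack                      Input                                     Action
   1  $ S                        false false then false false then then $  expand S ::= false Q then
   2  $ then Q false             false false then false false then then $  match false
   3  $ then Q                   false then false false then then $        expand Q ::= G R Q
   4  $ then Q R G               false then false false then then $        expand G ::= false then
   5  $ then Q R then false      false then false false then then $        match false
   6  $ then Q R then            then false false then then $              match then
   7  $ then Q R                 false false then then $                   expand R ::= false false then
   8  $ then Q then false false  false false then then $                   match false
   9  $ then Q then false        false then then $                         match false
  10  $ then Q then              then then $                               match then
  11  $ then Q                   then $                                    expand Q ::= ε
  12  $ then                     then $                                    match then
Accept reached after 12 steps.

12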